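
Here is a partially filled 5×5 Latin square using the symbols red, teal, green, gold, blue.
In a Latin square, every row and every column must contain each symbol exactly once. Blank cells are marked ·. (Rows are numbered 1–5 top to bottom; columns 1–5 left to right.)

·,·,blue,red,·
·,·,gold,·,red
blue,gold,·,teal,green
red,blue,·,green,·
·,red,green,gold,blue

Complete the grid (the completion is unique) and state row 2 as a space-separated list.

green teal gold blue red

Row 2, column 4: row 2 has {red, gold} and column 4 has {red, teal, green, gold}, leaving only blue.
Row 3, column 3: row 3 has {teal, green, gold, blue} and column 3 has {green, gold, blue}, leaving only red.
Row 4, column 3: row 4 has {red, green, blue} and column 3 has {red, green, gold, blue}, leaving only teal.
Row 4, column 5: row 4 has {red, teal, green, blue} and column 5 has {red, green, blue}, leaving only gold.
Row 1, column 5: row 1 has {red, blue} and column 5 has {red, green, gold, blue}, leaving only teal.
Row 1, column 2: row 1 has {red, teal, blue} and column 2 has {red, gold, blue}, leaving only green.
Row 2, column 2: row 2 has {red, gold, blue} and column 2 has {red, green, gold, blue}, leaving only teal.
Row 2, column 1: row 2 has {red, teal, gold, blue} and column 1 has {red, blue}, leaving only green.
So row 2 reads: green teal gold blue red.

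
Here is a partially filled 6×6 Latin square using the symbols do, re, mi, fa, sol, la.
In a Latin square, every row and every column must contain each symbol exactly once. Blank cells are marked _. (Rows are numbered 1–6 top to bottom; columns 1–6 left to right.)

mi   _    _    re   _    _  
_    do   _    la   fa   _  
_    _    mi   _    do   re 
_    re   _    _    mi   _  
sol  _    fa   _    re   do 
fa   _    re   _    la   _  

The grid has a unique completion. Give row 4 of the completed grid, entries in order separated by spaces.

Row 1, column 5: row 1 has {re, mi} and column 5 has {do, re, mi, fa, la}, leaving only sol.
Row 2, column 1: row 2 has {do, fa, la} and column 1 has {mi, fa, sol}, leaving only re.
Row 2, column 3: row 2 has {do, re, fa, la} and column 3 has {re, mi, fa}, leaving only sol.
Row 2, column 6: row 2 has {do, re, fa, sol, la} and column 6 has {do, re}, leaving only mi.
Row 3, column 1: row 3 has {do, re, mi} and column 1 has {re, mi, fa, sol}, leaving only la.
Row 4, column 1: row 4 has {re, mi} and column 1 has {re, mi, fa, sol, la}, leaving only do.
Row 4, column 3: row 4 has {do, re, mi} and column 3 has {re, mi, fa, sol}, leaving only la.
Row 1, column 3: row 1 has {re, mi, sol} and column 3 has {re, mi, fa, sol, la}, leaving only do.
Row 5, column 4: row 5 has {do, re, fa, sol} and column 4 has {re, la}, leaving only mi.
Row 5, column 2: row 5 has {do, re, mi, fa, sol} and column 2 has {do, re}, leaving only la.
Row 1, column 2: row 1 has {do, re, mi, sol} and column 2 has {do, re, la}, leaving only fa.
Row 1, column 6: row 1 has {do, re, mi, fa, sol} and column 6 has {do, re, mi}, leaving only la.
Row 3, column 2: row 3 has {do, re, mi, la} and column 2 has {do, re, fa, la}, leaving only sol.
Row 3, column 4: row 3 has {do, re, mi, sol, la} and column 4 has {re, mi, la}, leaving only fa.
Row 4, column 4: row 4 has {do, re, mi, la} and column 4 has {re, mi, fa, la}, leaving only sol.
Row 4, column 6: row 4 has {do, re, mi, sol, la} and column 6 has {do, re, mi, la}, leaving only fa.
So row 4 reads: do re la sol mi fa.

do re la sol mi fa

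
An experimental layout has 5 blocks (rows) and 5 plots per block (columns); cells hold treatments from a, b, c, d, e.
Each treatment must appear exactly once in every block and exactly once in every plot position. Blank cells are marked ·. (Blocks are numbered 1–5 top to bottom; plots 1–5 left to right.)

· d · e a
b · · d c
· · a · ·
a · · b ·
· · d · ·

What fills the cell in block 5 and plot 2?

c

Block 1, plot 1: block 1 has {a, d, e} and plot 1 has {a, b}, leaving only c.
Block 1, plot 3: block 1 has {a, c, d, e} and plot 3 has {a, d}, leaving only b.
Block 2, plot 3: block 2 has {b, c, d} and plot 3 has {a, b, d}, leaving only e.
Block 2, plot 2: block 2 has {b, c, d, e} and plot 2 has {d}, leaving only a.
Block 3, plot 4: block 3 has {a} and plot 4 has {b, d, e}, leaving only c.
Block 4, plot 3: block 4 has {a, b} and plot 3 has {a, b, d, e}, leaving only c.
Block 4, plot 2: block 4 has {a, b, c} and plot 2 has {a, d}, leaving only e.
Block 3, plot 2: block 3 has {a, c} and plot 2 has {a, d, e}, leaving only b.
Block 5 already has {d} and plot 2 already has {a, b, d, e}, so block 5, plot 2 must be c.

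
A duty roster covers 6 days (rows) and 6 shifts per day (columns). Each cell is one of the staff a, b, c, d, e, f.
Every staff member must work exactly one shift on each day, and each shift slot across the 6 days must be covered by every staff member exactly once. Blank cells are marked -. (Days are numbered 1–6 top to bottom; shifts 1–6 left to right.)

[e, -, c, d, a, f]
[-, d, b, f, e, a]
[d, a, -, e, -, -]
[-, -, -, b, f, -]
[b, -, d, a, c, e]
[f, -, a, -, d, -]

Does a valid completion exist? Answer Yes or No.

Yes

No day or shift among the givens repeats a symbol, and propagating forced cells runs into no contradiction.
One valid completion exists (for instance, e b c d a f / c d b f e a / d a f e b c / a c e b f d / b f d a c e / f e a c d b).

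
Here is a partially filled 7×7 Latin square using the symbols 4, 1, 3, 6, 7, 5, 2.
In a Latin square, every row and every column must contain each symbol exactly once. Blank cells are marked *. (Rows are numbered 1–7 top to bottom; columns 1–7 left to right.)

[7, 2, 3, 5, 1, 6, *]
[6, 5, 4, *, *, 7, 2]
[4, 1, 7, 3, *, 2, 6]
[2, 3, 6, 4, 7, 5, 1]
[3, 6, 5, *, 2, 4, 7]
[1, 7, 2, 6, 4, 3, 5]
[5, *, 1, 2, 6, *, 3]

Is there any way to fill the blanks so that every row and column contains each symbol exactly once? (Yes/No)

Row 7, column 6: row 7 together with column 6 already contain {4, 1, 3, 6, 7, 5, 2} — every symbol — so nothing can go there. The grid has no valid completion.

No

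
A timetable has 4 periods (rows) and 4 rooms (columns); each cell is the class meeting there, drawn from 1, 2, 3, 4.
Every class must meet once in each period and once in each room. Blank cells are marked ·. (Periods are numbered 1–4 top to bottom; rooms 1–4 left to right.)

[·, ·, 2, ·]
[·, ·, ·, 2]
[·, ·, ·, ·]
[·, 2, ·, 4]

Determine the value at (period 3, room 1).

2

Period 3, room 1 is narrowed to {1, 2, 3, 4}.
If it were 1, then period 3, room 3 would be left with no valid symbol.
If it were 3, then period 3, room 3 would be left with no valid symbol.
If it were 4, propagating the remaining blanks reaches a contradiction.
So period 3, room 1 must be 2.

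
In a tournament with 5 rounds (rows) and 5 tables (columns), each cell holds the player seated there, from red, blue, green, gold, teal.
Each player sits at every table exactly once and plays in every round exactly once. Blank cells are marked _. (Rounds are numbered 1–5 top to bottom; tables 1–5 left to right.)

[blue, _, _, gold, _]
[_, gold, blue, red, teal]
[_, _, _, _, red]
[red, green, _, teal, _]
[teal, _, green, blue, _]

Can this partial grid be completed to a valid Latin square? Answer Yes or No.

No round or table among the givens repeats a symbol, and propagating forced cells runs into no contradiction.
One valid completion exists (for instance, blue teal red gold green / green gold blue red teal / gold blue teal green red / red green gold teal blue / teal red green blue gold).

Yes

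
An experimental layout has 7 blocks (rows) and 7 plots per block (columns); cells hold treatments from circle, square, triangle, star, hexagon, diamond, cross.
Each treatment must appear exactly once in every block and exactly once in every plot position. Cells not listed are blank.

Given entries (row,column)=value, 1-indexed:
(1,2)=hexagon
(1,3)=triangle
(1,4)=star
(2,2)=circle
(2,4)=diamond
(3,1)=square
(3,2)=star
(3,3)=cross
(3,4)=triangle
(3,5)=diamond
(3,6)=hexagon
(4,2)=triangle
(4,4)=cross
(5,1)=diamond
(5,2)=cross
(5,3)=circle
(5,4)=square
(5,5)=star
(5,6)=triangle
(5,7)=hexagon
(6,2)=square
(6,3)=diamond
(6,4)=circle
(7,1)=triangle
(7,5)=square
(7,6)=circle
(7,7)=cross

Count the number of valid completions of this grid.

9

Block 1, plot 1: eliminating its block and plot leaves {circle, cross}.
Block 1, plot 5: eliminating its block and plot leaves {circle, cross}.
Block 1, plot 6: eliminating its block and plot leaves {square, diamond, cross}.
Block 1, plot 7: eliminating its block and plot leaves {circle, square, diamond}.
Block 2, plot 1: eliminating its block and plot leaves {star, hexagon, cross}.
Block 2, plot 3: eliminating its block and plot leaves {square, star, hexagon}.
Block 2, plot 5: eliminating its block and plot leaves {triangle, hexagon, cross}.
Block 2, plot 6: eliminating its block and plot leaves {square, star, cross}.
Block 2, plot 7: eliminating its block and plot leaves {square, triangle, star}.
Block 3, plot 7: eliminating its block and plot leaves {circle}.
Block 4, plot 1: eliminating its block and plot leaves {circle, star, hexagon}.
Block 4, plot 3: eliminating its block and plot leaves {square, star, hexagon}.
Block 4, plot 5: eliminating its block and plot leaves {circle, hexagon}.
Block 4, plot 6: eliminating its block and plot leaves {square, star, diamond}.
Block 4, plot 7: eliminating its block and plot leaves {circle, square, star, diamond}.
Block 6, plot 1: eliminating its block and plot leaves {star, hexagon, cross}.
Block 6, plot 5: eliminating its block and plot leaves {triangle, hexagon, cross}.
Block 6, plot 6: eliminating its block and plot leaves {star, cross}.
Block 6, plot 7: eliminating its block and plot leaves {triangle, star}.
Block 7, plot 2: eliminating its block and plot leaves {diamond}.
Block 7, plot 3: eliminating its block and plot leaves {star, hexagon}.
Block 7, plot 4: eliminating its block and plot leaves {hexagon}.
Enumerating the assignments across these blanks that avoid any block or plot repeat gives 9 completions.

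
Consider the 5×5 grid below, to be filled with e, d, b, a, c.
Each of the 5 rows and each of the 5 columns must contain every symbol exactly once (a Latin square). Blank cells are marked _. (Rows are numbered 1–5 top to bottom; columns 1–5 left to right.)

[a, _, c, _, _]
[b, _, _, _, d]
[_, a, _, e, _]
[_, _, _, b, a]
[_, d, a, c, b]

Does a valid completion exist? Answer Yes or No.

Yes

No row or column among the givens repeats a symbol, and propagating forced cells runs into no contradiction.
One valid completion exists (for instance, a b c d e / b c e a d / d a b e c / c e d b a / e d a c b).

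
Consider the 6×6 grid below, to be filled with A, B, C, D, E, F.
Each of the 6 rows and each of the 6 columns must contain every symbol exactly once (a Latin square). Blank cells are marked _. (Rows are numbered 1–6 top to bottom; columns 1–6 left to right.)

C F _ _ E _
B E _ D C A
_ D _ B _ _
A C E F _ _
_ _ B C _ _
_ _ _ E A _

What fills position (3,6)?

C

Row 1, column 4: row 1 has {C, E, F} and column 4 has {B, C, D, E, F}, leaving only A.
Row 1, column 3: row 1 has {A, C, E, F} and column 3 has {B, E}, leaving only D.
Row 1, column 6: row 1 has {A, C, D, E, F} and column 6 has {A}, leaving only B.
Row 2, column 3: row 2 has {A, B, C, D, E} and column 3 has {B, D, E}, leaving only F.
Row 3, column 5: row 3 has {B, D} and column 5 has {A, C, E}, leaving only F.
Row 3, column 1: row 3 has {B, D, F} and column 1 has {A, B, C}, leaving only E.
Row 3 already has {B, D, E, F} and column 6 already has {A, B}, so row 3, column 6 must be C.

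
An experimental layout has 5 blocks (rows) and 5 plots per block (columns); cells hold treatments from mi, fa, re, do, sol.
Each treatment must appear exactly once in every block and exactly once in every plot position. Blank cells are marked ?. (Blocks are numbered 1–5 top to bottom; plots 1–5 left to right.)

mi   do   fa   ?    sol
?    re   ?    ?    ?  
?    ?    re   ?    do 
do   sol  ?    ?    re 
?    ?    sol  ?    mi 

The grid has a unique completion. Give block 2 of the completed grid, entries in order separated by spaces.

Block 2, plot 5: block 2 has {re} and plot 5 has {mi, re, do, sol}, leaving only fa.
Block 2, plot 1: block 2 has {fa, re} and plot 1 has {mi, do}, leaving only sol.
Block 1, plot 4: block 1 has {mi, fa, do, sol} and plot 4 has {}, leaving only re.
Block 3, plot 1: block 3 has {re, do} and plot 1 has {mi, do, sol}, leaving only fa.
Block 3, plot 2: block 3 has {fa, re, do} and plot 2 has {re, do, sol}, leaving only mi.
Block 3, plot 4: block 3 has {mi, fa, re, do} and plot 4 has {re}, leaving only sol.
Block 4, plot 3: block 4 has {re, do, sol} and plot 3 has {fa, re, sol}, leaving only mi.
Block 2, plot 3: block 2 has {fa, re, sol} and plot 3 has {mi, fa, re, sol}, leaving only do.
Block 2, plot 4: block 2 has {fa, re, do, sol} and plot 4 has {re, sol}, leaving only mi.
So block 2 reads: sol re do mi fa.

sol re do mi fa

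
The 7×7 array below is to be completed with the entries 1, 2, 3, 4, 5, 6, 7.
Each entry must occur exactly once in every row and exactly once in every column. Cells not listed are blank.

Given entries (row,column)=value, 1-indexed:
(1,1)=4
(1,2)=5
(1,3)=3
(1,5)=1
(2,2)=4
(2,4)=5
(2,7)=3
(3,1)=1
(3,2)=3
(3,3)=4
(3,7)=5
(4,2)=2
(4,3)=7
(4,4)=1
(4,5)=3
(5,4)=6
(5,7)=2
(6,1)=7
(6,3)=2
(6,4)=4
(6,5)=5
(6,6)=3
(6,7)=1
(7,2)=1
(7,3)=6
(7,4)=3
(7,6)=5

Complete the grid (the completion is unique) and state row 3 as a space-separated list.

Row 2, column 3: row 2 has {3, 4, 5} and column 3 has {2, 3, 4, 6, 7}, leaving only 1.
Row 5, column 2: row 5 has {2, 6} and column 2 has {1, 2, 3, 4, 5}, leaving only 7.
Row 5, column 3: row 5 has {2, 6, 7} and column 3 has {1, 2, 3, 4, 6, 7}, leaving only 5.
Row 5, column 1: row 5 has {2, 5, 6, 7} and column 1 has {1, 4, 7}, leaving only 3.
Row 5, column 5: row 5 has {2, 3, 5, 6, 7} and column 5 has {1, 3, 5}, leaving only 4.
Row 5, column 6: row 5 has {2, 3, 4, 5, 6, 7} and column 6 has {3, 5}, leaving only 1.
Row 6, column 2: row 6 has {1, 2, 3, 4, 5, 7} and column 2 has {1, 2, 3, 4, 5, 7}, leaving only 6.
Row 7, column 1: row 7 has {1, 3, 5, 6} and column 1 has {1, 3, 4, 7}, leaving only 2.
Row 2, column 1: row 2 has {1, 3, 4, 5} and column 1 has {1, 2, 3, 4, 7}, leaving only 6.
Row 4, column 1: row 4 has {1, 2, 3, 7} and column 1 has {1, 2, 3, 4, 6, 7}, leaving only 5.
Row 7, column 5: row 7 has {1, 2, 3, 5, 6} and column 5 has {1, 3, 4, 5}, leaving only 7.
Row 2, column 5: row 2 has {1, 3, 4, 5, 6} and column 5 has {1, 3, 4, 5, 7}, leaving only 2.
Row 3, column 5: row 3 has {1, 3, 4, 5} and column 5 has {1, 2, 3, 4, 5, 7}, leaving only 6.
Row 2, column 6: row 2 has {1, 2, 3, 4, 5, 6} and column 6 has {1, 3, 5}, leaving only 7.
Row 3, column 6: row 3 has {1, 3, 4, 5, 6} and column 6 has {1, 3, 5, 7}, leaving only 2.
Row 3, column 4: row 3 has {1, 2, 3, 4, 5, 6} and column 4 has {1, 3, 4, 5, 6}, leaving only 7.
So row 3 reads: 1 3 4 7 6 2 5.

1 3 4 7 6 2 5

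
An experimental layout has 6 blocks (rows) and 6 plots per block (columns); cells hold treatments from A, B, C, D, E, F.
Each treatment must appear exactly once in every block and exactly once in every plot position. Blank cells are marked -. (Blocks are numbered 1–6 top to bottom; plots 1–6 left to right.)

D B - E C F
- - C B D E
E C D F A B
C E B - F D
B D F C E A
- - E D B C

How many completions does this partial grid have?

2

Block 1, plot 3: eliminating its block and plot leaves {A}.
Block 2, plot 1: eliminating its block and plot leaves {A, F}.
Block 2, plot 2: eliminating its block and plot leaves {A, F}.
Block 4, plot 4: eliminating its block and plot leaves {A}.
Block 6, plot 1: eliminating its block and plot leaves {A, F}.
Block 6, plot 2: eliminating its block and plot leaves {A, F}.
Enumerating the assignments across these blanks that avoid any block or plot repeat gives 2 completions.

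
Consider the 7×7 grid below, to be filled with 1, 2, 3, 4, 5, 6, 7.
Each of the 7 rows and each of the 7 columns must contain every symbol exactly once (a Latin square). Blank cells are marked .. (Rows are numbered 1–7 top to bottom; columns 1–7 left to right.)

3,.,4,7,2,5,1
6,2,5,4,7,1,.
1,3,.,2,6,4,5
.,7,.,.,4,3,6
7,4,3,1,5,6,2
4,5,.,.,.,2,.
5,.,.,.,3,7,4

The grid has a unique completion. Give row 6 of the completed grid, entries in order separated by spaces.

4 5 6 3 1 2 7

Row 6, column 5: row 6 has {2, 4, 5} and column 5 has {2, 3, 4, 5, 6, 7}, leaving only 1.
Row 1, column 2: row 1 has {1, 2, 3, 4, 5, 7} and column 2 has {2, 3, 4, 5, 7}, leaving only 6.
Row 2, column 7: row 2 has {1, 2, 4, 5, 6, 7} and column 7 has {1, 2, 4, 5, 6}, leaving only 3.
Row 6, column 7: row 6 has {1, 2, 4, 5} and column 7 has {1, 2, 3, 4, 5, 6}, leaving only 7.
Row 6, column 3: row 6 has {1, 2, 4, 5, 7} and column 3 has {3, 4, 5}, leaving only 6.
Row 6, column 4: row 6 has {1, 2, 4, 5, 6, 7} and column 4 has {1, 2, 4, 7}, leaving only 3.
So row 6 reads: 4 5 6 3 1 2 7.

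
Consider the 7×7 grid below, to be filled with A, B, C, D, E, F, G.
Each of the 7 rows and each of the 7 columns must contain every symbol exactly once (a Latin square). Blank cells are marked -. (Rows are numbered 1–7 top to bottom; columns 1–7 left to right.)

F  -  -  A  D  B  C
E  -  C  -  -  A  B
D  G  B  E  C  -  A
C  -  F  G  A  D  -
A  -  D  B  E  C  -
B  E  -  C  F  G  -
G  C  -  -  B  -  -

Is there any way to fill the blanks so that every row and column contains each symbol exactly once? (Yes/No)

No

Row 1, column 2: row 1 together with column 2 already contain {A, B, C, D, E, F, G} — every symbol — so nothing can go there. The grid has no valid completion.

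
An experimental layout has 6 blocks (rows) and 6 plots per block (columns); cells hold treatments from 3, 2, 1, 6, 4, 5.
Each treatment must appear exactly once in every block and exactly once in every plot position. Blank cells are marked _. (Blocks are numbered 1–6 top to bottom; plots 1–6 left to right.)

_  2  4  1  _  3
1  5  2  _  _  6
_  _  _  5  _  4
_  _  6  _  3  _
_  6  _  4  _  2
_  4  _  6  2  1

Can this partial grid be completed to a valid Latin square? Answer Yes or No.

No block or plot among the givens repeats a symbol, and propagating forced cells runs into no contradiction.
One valid completion exists (for instance, 6 2 4 1 5 3 / 1 5 2 3 4 6 / 2 3 1 5 6 4 / 4 1 6 2 3 5 / 5 6 3 4 1 2 / 3 4 5 6 2 1).

Yes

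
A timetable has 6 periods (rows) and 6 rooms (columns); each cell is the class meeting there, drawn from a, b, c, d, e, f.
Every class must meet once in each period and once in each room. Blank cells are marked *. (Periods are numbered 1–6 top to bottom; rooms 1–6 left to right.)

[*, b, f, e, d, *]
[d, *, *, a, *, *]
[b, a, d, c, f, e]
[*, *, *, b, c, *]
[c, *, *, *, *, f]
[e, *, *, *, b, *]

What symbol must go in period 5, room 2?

Period 1, room 1: period 1 has {b, d, e, f} and room 1 has {b, c, d, e}, leaving only a.
Period 1, room 6: period 1 has {a, b, d, e, f} and room 6 has {e, f}, leaving only c.
Period 2, room 5: period 2 has {a, d} and room 5 has {b, c, d, f}, leaving only e.
Period 2, room 6: period 2 has {a, d, e} and room 6 has {c, e, f}, leaving only b.
Period 2, room 3: period 2 has {a, b, d, e} and room 3 has {d, f}, leaving only c.
Period 2, room 2: period 2 has {a, b, c, d, e} and room 2 has {a, b}, leaving only f.
Period 4, room 1: period 4 has {b, c} and room 1 has {a, b, c, d, e}, leaving only f.
Period 5, room 4: period 5 has {c, f} and room 4 has {a, b, c, e}, leaving only d.
Period 5 already has {c, d, f} and room 2 already has {a, b, f}, so period 5, room 2 must be e.

e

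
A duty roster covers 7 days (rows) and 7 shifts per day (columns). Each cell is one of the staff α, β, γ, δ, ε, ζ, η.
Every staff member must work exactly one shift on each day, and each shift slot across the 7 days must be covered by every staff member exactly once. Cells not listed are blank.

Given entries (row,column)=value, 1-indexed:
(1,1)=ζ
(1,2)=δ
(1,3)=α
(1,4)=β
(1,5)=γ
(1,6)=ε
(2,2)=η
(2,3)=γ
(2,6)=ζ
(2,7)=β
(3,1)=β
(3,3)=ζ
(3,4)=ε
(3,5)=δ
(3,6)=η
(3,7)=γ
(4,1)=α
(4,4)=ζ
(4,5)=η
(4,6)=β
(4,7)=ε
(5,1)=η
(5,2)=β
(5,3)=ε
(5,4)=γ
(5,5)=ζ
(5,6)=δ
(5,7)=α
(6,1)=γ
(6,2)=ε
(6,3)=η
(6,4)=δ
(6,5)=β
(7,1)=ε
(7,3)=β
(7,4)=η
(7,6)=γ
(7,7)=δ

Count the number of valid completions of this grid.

1

Day 1, shift 7: eliminating its day and shift leaves {η}.
Day 2, shift 1: eliminating its day and shift leaves {δ}.
Day 2, shift 4: eliminating its day and shift leaves {α}.
Day 2, shift 5: eliminating its day and shift leaves {α, ε}.
Day 3, shift 2: eliminating its day and shift leaves {α}.
Day 4, shift 2: eliminating its day and shift leaves {γ}.
Day 4, shift 3: eliminating its day and shift leaves {δ}.
Day 6, shift 6: eliminating its day and shift leaves {α}.
Day 6, shift 7: eliminating its day and shift leaves {ζ}.
Day 7, shift 2: eliminating its day and shift leaves {α, ζ}.
Day 7, shift 5: eliminating its day and shift leaves {α}.
Only one assignment across all blanks avoids any day or shift repeat, giving 1 completion.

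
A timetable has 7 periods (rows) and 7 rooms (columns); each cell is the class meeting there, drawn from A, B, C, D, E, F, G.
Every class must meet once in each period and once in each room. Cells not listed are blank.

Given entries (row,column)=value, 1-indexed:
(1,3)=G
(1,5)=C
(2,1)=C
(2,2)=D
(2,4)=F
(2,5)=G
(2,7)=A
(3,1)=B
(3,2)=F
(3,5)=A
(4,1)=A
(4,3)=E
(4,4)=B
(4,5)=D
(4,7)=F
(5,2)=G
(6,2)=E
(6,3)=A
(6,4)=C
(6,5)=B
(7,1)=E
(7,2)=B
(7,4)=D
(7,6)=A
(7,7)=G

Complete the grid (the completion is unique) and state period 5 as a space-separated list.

D G F A E B C

Period 1, room 2: period 1 has {C, G} and room 2 has {B, D, E, F, G}, leaving only A.
Period 1, room 4: period 1 has {A, C, G} and room 4 has {B, C, D, F}, leaving only E.
Period 5, room 4: period 5 has {G} and room 4 has {B, C, D, E, F}, leaving only A.
Period 2, room 3: period 2 has {A, C, D, F, G} and room 3 has {A, E, G}, leaving only B.
Period 2, room 6: period 2 has {A, B, C, D, F, G} and room 6 has {A}, leaving only E.
Period 3, room 4: period 3 has {A, B, F} and room 4 has {A, B, C, D, E, F}, leaving only G.
Period 4, room 2: period 4 has {A, B, D, E, F} and room 2 has {A, B, D, E, F, G}, leaving only C.
Period 4, room 6: period 4 has {A, B, C, D, E, F} and room 6 has {A, E}, leaving only G.
Period 6, room 7: period 6 has {A, B, C, E} and room 7 has {A, F, G}, leaving only D.
Period 1, room 7: period 1 has {A, C, E, G} and room 7 has {A, D, F, G}, leaving only B.
Period 6, room 6: period 6 has {A, B, C, D, E} and room 6 has {A, E, G}, leaving only F.
Period 1, room 6: period 1 has {A, B, C, E, G} and room 6 has {A, E, F, G}, leaving only D.
Period 1, room 1: period 1 has {A, B, C, D, E, G} and room 1 has {A, B, C, E}, leaving only F.
Period 5, room 1: period 5 has {A, G} and room 1 has {A, B, C, E, F}, leaving only D.
Period 3, room 6: period 3 has {A, B, F, G} and room 6 has {A, D, E, F, G}, leaving only C.
Period 5, room 6: period 5 has {A, D, G} and room 6 has {A, C, D, E, F, G}, leaving only B.
Period 3, room 3: period 3 has {A, B, C, F, G} and room 3 has {A, B, E, G}, leaving only D.
Period 3, room 7: period 3 has {A, B, C, D, F, G} and room 7 has {A, B, D, F, G}, leaving only E.
Period 5, room 7: period 5 has {A, B, D, G} and room 7 has {A, B, D, E, F, G}, leaving only C.
Period 5, room 3: period 5 has {A, B, C, D, G} and room 3 has {A, B, D, E, G}, leaving only F.
Period 5, room 5: period 5 has {A, B, C, D, F, G} and room 5 has {A, B, C, D, G}, leaving only E.
So period 5 reads: D G F A E B C.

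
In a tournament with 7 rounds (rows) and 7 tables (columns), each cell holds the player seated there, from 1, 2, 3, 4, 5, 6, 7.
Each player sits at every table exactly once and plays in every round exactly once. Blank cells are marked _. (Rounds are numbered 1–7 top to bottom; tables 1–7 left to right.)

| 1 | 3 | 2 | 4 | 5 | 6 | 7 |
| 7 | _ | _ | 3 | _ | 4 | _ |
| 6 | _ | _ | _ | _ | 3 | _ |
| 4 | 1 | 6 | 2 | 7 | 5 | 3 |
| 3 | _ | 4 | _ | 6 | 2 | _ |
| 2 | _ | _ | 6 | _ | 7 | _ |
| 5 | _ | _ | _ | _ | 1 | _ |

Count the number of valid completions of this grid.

Round 2, table 2: eliminating its round and table leaves {2, 5, 6}.
Round 2, table 3: eliminating its round and table leaves {1, 5}.
Round 2, table 5: eliminating its round and table leaves {1, 2}.
Round 2, table 7: eliminating its round and table leaves {1, 2, 5, 6}.
Round 3, table 2: eliminating its round and table leaves {2, 4, 5, 7}.
Round 3, table 3: eliminating its round and table leaves {1, 5, 7}.
Round 3, table 4: eliminating its round and table leaves {1, 5, 7}.
Round 3, table 5: eliminating its round and table leaves {1, 2, 4}.
Round 3, table 7: eliminating its round and table leaves {1, 2, 4, 5}.
Round 5, table 2: eliminating its round and table leaves {5, 7}.
Round 5, table 4: eliminating its round and table leaves {1, 5, 7}.
Round 5, table 7: eliminating its round and table leaves {1, 5}.
Round 6, table 2: eliminating its round and table leaves {4, 5}.
Round 6, table 3: eliminating its round and table leaves {1, 3, 5}.
Round 6, table 5: eliminating its round and table leaves {1, 3, 4}.
Round 6, table 7: eliminating its round and table leaves {1, 4, 5}.
Round 7, table 2: eliminating its round and table leaves {2, 4, 6, 7}.
Round 7, table 3: eliminating its round and table leaves {3, 7}.
Round 7, table 4: eliminating its round and table leaves {7}.
Round 7, table 5: eliminating its round and table leaves {2, 3, 4}.
Round 7, table 7: eliminating its round and table leaves {2, 4, 6}.
Enumerating the assignments across these blanks that avoid any round or table repeat gives 11 completions.

11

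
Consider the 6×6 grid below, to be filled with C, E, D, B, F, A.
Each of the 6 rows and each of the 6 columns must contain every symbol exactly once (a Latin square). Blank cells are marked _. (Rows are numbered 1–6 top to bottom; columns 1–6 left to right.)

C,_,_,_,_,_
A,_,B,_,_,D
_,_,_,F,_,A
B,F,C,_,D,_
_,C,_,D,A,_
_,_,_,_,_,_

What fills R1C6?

Row 2, column 2: row 2 has {D, B, A} and column 2 has {C, F}, leaving only E.
Row 2, column 4: row 2 has {E, D, B, A} and column 4 has {D, F}, leaving only C.
Row 2, column 5: row 2 has {C, E, D, B, A} and column 5 has {D, A}, leaving only F.
Row 4, column 6: row 4 has {C, D, B, F} and column 6 has {D, A}, leaving only E.
Row 4, column 4: row 4 has {C, E, D, B, F} and column 4 has {C, D, F}, leaving only A.
Row 1, column 6 is narrowed to {B, F}.
If it were B, then row 1, column 5 would be left with no valid symbol.
So row 1, column 6 must be F.

F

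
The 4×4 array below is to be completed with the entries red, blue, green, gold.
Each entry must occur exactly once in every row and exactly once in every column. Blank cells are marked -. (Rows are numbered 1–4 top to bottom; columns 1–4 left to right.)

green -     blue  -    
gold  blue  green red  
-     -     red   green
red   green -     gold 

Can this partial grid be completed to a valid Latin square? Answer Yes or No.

No

Row 1, column 4: row 1 together with column 4 already contain {red, blue, green, gold} — every symbol — so nothing can go there. The grid has no valid completion.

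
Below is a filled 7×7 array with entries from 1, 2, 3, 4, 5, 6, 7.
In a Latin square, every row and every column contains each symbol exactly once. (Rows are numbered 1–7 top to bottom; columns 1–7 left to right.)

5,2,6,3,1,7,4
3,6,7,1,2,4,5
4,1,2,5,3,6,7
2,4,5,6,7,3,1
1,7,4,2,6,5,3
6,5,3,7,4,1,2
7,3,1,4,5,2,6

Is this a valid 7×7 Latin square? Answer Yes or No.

Yes

Each row is a permutation of the 7 symbols, and so is each column.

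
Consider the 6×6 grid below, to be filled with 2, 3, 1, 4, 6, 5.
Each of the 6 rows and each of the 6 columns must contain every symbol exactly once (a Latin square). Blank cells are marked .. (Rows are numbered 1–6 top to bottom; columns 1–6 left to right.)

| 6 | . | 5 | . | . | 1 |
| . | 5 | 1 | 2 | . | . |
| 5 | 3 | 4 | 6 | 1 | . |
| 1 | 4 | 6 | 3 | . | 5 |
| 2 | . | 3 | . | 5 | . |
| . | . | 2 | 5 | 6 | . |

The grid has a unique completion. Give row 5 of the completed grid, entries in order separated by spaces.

2 6 3 1 5 4

Row 1, column 2: row 1 has {1, 6, 5} and column 2 has {3, 4, 5}, leaving only 2.
Row 1, column 4: row 1 has {2, 1, 6, 5} and column 4 has {2, 3, 6, 5}, leaving only 4.
Row 5, column 4: row 5 has {2, 3, 5} and column 4 has {2, 3, 4, 6, 5}, leaving only 1.
Row 5, column 2: row 5 has {2, 3, 1, 5} and column 2 has {2, 3, 4, 5}, leaving only 6.
Row 5, column 6: row 5 has {2, 3, 1, 6, 5} and column 6 has {1, 5}, leaving only 4.
So row 5 reads: 2 6 3 1 5 4.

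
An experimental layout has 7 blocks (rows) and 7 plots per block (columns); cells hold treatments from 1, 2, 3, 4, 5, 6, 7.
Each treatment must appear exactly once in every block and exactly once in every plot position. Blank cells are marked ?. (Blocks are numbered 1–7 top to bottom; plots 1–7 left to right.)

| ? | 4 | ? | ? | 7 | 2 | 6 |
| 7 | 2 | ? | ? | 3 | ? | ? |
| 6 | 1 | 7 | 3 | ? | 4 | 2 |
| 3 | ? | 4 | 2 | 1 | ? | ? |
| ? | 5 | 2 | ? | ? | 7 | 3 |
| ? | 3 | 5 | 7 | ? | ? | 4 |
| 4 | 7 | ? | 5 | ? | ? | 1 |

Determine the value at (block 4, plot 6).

Block 1, plot 4: block 1 has {2, 4, 6, 7} and plot 4 has {2, 3, 5, 7}, leaving only 1.
Block 1, plot 1: block 1 has {1, 2, 4, 6, 7} and plot 1 has {3, 4, 6, 7}, leaving only 5.
Block 1, plot 3: block 1 has {1, 2, 4, 5, 6, 7} and plot 3 has {2, 4, 5, 7}, leaving only 3.
Block 2, plot 7: block 2 has {2, 3, 7} and plot 7 has {1, 2, 3, 4, 6}, leaving only 5.
Block 3, plot 5: block 3 has {1, 2, 3, 4, 6, 7} and plot 5 has {1, 3, 7}, leaving only 5.
Block 4, plot 2: block 4 has {1, 2, 3, 4} and plot 2 has {1, 2, 3, 4, 5, 7}, leaving only 6.
Block 4 already has {1, 2, 3, 4, 6} and plot 6 already has {2, 4, 7}, so block 4, plot 6 must be 5.

5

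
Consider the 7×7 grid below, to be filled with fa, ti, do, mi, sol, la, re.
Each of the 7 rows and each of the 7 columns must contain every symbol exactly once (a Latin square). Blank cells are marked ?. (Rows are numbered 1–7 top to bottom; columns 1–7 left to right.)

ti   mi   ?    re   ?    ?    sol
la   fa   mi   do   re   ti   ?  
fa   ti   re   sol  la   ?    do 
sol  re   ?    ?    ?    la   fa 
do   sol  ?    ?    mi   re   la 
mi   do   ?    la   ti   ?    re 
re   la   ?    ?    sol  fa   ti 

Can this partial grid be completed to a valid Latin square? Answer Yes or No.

Row 2, column 7: row 2 together with column 7 already contain {fa, ti, do, mi, sol, la, re} — every symbol — so nothing can go there. The grid has no valid completion.

No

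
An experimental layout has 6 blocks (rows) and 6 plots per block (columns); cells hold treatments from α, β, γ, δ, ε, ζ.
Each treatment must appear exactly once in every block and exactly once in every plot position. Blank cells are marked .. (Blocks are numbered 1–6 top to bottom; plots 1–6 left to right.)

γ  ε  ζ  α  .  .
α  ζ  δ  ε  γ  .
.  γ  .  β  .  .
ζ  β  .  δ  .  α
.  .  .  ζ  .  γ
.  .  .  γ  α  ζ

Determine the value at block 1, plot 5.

β

Block 2, plot 6: block 2 has {α, γ, δ, ε, ζ} and plot 6 has {α, γ, ζ}, leaving only β.
Block 1, plot 6: block 1 has {α, γ, ε, ζ} and plot 6 has {α, β, γ, ζ}, leaving only δ.
Block 1 already has {α, γ, δ, ε, ζ} and plot 5 already has {α, γ}, so block 1, plot 5 must be β.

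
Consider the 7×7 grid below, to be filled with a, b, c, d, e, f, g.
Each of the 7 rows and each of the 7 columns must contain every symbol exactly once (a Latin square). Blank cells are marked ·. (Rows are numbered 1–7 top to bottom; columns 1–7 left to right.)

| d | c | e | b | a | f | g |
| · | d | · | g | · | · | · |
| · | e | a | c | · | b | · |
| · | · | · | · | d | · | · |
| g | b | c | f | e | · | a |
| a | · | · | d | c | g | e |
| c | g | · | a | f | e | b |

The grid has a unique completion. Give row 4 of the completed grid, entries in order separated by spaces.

Row 4, column 4: row 4 has {d} and column 4 has {a, b, c, d, f, g}, leaving only e.
Row 2, column 5: row 2 has {d, g} and column 5 has {a, c, d, e, f}, leaving only b.
Row 2, column 3: row 2 has {b, d, g} and column 3 has {a, c, e}, leaving only f.
Row 2, column 1: row 2 has {b, d, f, g} and column 1 has {a, c, d, g}, leaving only e.
Row 2, column 7: row 2 has {b, d, e, f, g} and column 7 has {a, b, e, g}, leaving only c.
Row 4, column 7: row 4 has {d, e} and column 7 has {a, b, c, e, g}, leaving only f.
Row 4, column 1: row 4 has {d, e, f} and column 1 has {a, c, d, e, g}, leaving only b.
Row 4, column 2: row 4 has {b, d, e, f} and column 2 has {b, c, d, e, g}, leaving only a.
Row 4, column 3: row 4 has {a, b, d, e, f} and column 3 has {a, c, e, f}, leaving only g.
Row 4, column 6: row 4 has {a, b, d, e, f, g} and column 6 has {b, e, f, g}, leaving only c.
So row 4 reads: b a g e d c f.

b a g e d c f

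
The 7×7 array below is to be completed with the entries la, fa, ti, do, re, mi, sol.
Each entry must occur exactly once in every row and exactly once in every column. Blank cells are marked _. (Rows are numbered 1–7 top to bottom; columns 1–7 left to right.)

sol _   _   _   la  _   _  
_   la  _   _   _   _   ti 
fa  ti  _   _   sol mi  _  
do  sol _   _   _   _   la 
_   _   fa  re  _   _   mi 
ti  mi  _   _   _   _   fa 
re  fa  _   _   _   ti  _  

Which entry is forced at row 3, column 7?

Row 2, column 1: row 2 has {la, ti} and column 1 has {fa, ti, do, re, sol}, leaving only mi.
Row 5, column 1: row 5 has {fa, re, mi} and column 1 has {fa, ti, do, re, mi, sol}, leaving only la.
Row 5, column 2: row 5 has {la, fa, re, mi} and column 2 has {la, fa, ti, mi, sol}, leaving only do.
Row 1, column 2: row 1 has {la, sol} and column 2 has {la, fa, ti, do, mi, sol}, leaving only re.
Row 1, column 7: row 1 has {la, re, sol} and column 7 has {la, fa, ti, mi}, leaving only do.
Row 3 already has {fa, ti, mi, sol} and column 7 already has {la, fa, ti, do, mi}, so row 3, column 7 must be re.

re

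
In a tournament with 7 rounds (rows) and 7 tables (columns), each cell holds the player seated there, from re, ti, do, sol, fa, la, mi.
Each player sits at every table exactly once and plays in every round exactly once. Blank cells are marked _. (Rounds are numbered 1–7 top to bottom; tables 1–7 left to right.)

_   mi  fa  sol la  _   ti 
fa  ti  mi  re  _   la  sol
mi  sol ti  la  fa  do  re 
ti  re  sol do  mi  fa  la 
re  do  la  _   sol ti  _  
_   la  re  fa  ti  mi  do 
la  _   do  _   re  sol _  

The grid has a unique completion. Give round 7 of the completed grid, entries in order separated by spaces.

la fa do ti re sol mi

Round 7, table 2: round 7 has {re, do, sol, la} and table 2 has {re, ti, do, sol, la, mi}, leaving only fa.
Round 7, table 7: round 7 has {re, do, sol, fa, la} and table 7 has {re, ti, do, sol, la}, leaving only mi.
Round 7, table 4: round 7 has {re, do, sol, fa, la, mi} and table 4 has {re, do, sol, fa, la}, leaving only ti.
So round 7 reads: la fa do ti re sol mi.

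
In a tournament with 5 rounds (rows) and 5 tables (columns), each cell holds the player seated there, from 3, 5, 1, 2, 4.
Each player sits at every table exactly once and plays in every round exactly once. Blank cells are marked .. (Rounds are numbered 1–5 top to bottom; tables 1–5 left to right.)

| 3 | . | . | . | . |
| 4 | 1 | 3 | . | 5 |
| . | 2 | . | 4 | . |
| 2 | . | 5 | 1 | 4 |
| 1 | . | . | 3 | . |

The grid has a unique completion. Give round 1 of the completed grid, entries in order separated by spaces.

Round 2, table 4: round 2 has {3, 5, 1, 4} and table 4 has {3, 1, 4}, leaving only 2.
Round 1, table 4: round 1 has {3} and table 4 has {3, 1, 2, 4}, leaving only 5.
Round 1, table 2: round 1 has {3, 5} and table 2 has {1, 2}, leaving only 4.
Round 3, table 1: round 3 has {2, 4} and table 1 has {3, 1, 2, 4}, leaving only 5.
Round 3, table 3: round 3 has {5, 2, 4} and table 3 has {3, 5}, leaving only 1.
Round 1, table 3: round 1 has {3, 5, 4} and table 3 has {3, 5, 1}, leaving only 2.
Round 1, table 5: round 1 has {3, 5, 2, 4} and table 5 has {5, 4}, leaving only 1.
So round 1 reads: 3 4 2 5 1.

3 4 2 5 1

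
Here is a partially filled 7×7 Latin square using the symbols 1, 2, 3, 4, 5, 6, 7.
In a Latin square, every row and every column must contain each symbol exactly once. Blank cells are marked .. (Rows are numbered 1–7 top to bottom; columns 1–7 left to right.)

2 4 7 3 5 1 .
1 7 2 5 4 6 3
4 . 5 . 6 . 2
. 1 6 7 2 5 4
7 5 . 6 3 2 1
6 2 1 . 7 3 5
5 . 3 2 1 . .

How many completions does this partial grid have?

Row 1, column 7: eliminating its row and column leaves {6}.
Row 3, column 2: eliminating its row and column leaves {3}.
Row 3, column 4: eliminating its row and column leaves {1}.
Row 3, column 6: eliminating its row and column leaves {7}.
Row 4, column 1: eliminating its row and column leaves {3}.
Row 5, column 3: eliminating its row and column leaves {4}.
Row 6, column 4: eliminating its row and column leaves {4}.
Row 7, column 2: eliminating its row and column leaves {6}.
Row 7, column 6: eliminating its row and column leaves {4, 7}.
Row 7, column 7: eliminating its row and column leaves {6, 7}.
Only one assignment across all blanks avoids any row or column repeat, giving 1 completion.

1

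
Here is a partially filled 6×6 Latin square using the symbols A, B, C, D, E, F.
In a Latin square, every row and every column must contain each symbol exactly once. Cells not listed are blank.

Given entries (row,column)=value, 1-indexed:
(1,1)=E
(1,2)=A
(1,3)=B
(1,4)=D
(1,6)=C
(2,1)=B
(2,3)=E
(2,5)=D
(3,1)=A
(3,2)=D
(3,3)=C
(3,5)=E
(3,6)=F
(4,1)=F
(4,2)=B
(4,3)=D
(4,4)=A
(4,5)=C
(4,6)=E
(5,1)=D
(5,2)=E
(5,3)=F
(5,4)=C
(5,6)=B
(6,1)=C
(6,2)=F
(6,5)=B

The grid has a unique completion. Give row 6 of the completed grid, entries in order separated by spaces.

Row 6, column 3: row 6 has {B, C, F} and column 3 has {B, C, D, E, F}, leaving only A.
Row 6, column 4: row 6 has {A, B, C, F} and column 4 has {A, C, D}, leaving only E.
Row 6, column 6: row 6 has {A, B, C, E, F} and column 6 has {B, C, E, F}, leaving only D.
So row 6 reads: C F A E B D.

C F A E B D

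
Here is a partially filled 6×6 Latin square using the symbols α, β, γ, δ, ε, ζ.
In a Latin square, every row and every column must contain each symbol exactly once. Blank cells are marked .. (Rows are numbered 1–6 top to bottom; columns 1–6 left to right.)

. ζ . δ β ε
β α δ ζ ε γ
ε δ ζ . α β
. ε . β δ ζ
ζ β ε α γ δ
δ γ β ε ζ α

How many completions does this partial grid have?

Row 1, column 1: eliminating its row and column leaves {α, γ}.
Row 1, column 3: eliminating its row and column leaves {α, γ}.
Row 3, column 4: eliminating its row and column leaves {γ}.
Row 4, column 1: eliminating its row and column leaves {α, γ}.
Row 4, column 3: eliminating its row and column leaves {α, γ}.
Enumerating the assignments across these blanks that avoid any row or column repeat gives 2 completions.

2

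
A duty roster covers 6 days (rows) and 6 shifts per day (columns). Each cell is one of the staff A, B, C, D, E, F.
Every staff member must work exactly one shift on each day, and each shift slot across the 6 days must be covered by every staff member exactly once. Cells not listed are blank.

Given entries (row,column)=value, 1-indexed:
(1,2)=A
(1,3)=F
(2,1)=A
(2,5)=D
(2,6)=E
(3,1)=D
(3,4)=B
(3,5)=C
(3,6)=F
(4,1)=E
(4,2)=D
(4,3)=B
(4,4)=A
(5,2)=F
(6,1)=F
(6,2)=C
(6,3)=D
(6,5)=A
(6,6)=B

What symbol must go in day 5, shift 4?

Day 2, shift 2: day 2 has {A, D, E} and shift 2 has {A, C, D, F}, leaving only B.
Day 2, shift 3: day 2 has {A, B, D, E} and shift 3 has {B, D, F}, leaving only C.
Day 2, shift 4: day 2 has {A, B, C, D, E} and shift 4 has {A, B}, leaving only F.
Day 3, shift 2: day 3 has {B, C, D, F} and shift 2 has {A, B, C, D, F}, leaving only E.
Day 3, shift 3: day 3 has {B, C, D, E, F} and shift 3 has {B, C, D, F}, leaving only A.
Day 4, shift 5: day 4 has {A, B, D, E} and shift 5 has {A, C, D}, leaving only F.
Day 4, shift 6: day 4 has {A, B, D, E, F} and shift 6 has {B, E, F}, leaving only C.
Day 1, shift 6: day 1 has {A, F} and shift 6 has {B, C, E, F}, leaving only D.
Day 5, shift 3: day 5 has {F} and shift 3 has {A, B, C, D, F}, leaving only E.
Day 5, shift 5: day 5 has {E, F} and shift 5 has {A, C, D, F}, leaving only B.
Day 1, shift 5: day 1 has {A, D, F} and shift 5 has {A, B, C, D, F}, leaving only E.
Day 1, shift 4: day 1 has {A, D, E, F} and shift 4 has {A, B, F}, leaving only C.
Day 5 already has {B, E, F} and shift 4 already has {A, B, C, F}, so day 5, shift 4 must be D.

D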